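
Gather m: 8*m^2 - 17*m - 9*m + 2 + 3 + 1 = 8*m^2 - 26*m + 6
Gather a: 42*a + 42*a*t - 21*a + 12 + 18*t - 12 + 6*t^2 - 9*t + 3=a*(42*t + 21) + 6*t^2 + 9*t + 3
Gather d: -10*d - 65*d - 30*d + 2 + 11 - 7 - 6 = -105*d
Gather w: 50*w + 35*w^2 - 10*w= 35*w^2 + 40*w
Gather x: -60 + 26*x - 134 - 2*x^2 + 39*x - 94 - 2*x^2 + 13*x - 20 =-4*x^2 + 78*x - 308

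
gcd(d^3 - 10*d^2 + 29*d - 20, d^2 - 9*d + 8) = d - 1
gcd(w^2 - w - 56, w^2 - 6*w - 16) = w - 8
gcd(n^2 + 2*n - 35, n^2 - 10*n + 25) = n - 5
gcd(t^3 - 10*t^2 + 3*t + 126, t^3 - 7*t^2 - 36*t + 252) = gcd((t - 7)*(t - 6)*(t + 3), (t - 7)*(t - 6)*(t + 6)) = t^2 - 13*t + 42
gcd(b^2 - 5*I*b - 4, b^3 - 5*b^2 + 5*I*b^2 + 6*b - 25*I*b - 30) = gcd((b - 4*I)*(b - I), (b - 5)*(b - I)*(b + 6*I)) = b - I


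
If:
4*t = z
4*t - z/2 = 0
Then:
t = 0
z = 0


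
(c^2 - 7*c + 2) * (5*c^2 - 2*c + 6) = 5*c^4 - 37*c^3 + 30*c^2 - 46*c + 12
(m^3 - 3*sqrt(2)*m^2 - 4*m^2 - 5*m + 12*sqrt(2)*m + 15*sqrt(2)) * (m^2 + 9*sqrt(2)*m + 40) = m^5 - 4*m^4 + 6*sqrt(2)*m^4 - 24*sqrt(2)*m^3 - 19*m^3 - 150*sqrt(2)*m^2 + 56*m^2 + 70*m + 480*sqrt(2)*m + 600*sqrt(2)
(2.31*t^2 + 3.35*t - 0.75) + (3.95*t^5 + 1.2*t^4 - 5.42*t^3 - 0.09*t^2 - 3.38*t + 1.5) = 3.95*t^5 + 1.2*t^4 - 5.42*t^3 + 2.22*t^2 - 0.0299999999999998*t + 0.75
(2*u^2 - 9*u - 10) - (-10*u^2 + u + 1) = 12*u^2 - 10*u - 11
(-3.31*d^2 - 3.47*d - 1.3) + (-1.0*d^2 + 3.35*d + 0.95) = -4.31*d^2 - 0.12*d - 0.35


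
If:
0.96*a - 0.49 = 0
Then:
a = 0.51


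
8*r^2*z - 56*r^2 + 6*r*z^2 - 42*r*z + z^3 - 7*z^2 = (2*r + z)*(4*r + z)*(z - 7)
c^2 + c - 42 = (c - 6)*(c + 7)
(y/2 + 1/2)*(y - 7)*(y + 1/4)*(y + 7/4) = y^4/2 - 2*y^3 - 297*y^2/32 - 133*y/16 - 49/32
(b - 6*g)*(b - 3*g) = b^2 - 9*b*g + 18*g^2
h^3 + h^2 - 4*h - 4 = (h - 2)*(h + 1)*(h + 2)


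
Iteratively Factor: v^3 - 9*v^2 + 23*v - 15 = (v - 1)*(v^2 - 8*v + 15) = (v - 3)*(v - 1)*(v - 5)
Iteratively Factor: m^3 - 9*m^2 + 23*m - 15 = (m - 1)*(m^2 - 8*m + 15) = (m - 3)*(m - 1)*(m - 5)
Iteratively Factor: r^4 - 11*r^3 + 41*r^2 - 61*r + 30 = (r - 2)*(r^3 - 9*r^2 + 23*r - 15) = (r - 5)*(r - 2)*(r^2 - 4*r + 3) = (r - 5)*(r - 3)*(r - 2)*(r - 1)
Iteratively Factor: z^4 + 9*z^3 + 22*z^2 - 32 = (z - 1)*(z^3 + 10*z^2 + 32*z + 32) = (z - 1)*(z + 4)*(z^2 + 6*z + 8) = (z - 1)*(z + 2)*(z + 4)*(z + 4)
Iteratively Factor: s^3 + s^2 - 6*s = (s)*(s^2 + s - 6) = s*(s - 2)*(s + 3)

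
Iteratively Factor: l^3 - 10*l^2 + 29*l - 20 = (l - 1)*(l^2 - 9*l + 20) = (l - 4)*(l - 1)*(l - 5)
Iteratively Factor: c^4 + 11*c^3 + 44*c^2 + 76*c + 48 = (c + 2)*(c^3 + 9*c^2 + 26*c + 24) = (c + 2)*(c + 3)*(c^2 + 6*c + 8) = (c + 2)*(c + 3)*(c + 4)*(c + 2)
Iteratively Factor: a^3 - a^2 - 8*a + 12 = (a - 2)*(a^2 + a - 6) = (a - 2)*(a + 3)*(a - 2)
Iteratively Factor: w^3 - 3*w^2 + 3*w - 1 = (w - 1)*(w^2 - 2*w + 1) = (w - 1)^2*(w - 1)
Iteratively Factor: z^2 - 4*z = (z - 4)*(z)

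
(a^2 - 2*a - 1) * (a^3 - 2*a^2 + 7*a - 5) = a^5 - 4*a^4 + 10*a^3 - 17*a^2 + 3*a + 5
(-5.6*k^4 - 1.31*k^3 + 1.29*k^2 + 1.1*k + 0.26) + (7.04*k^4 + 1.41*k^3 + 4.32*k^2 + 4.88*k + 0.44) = 1.44*k^4 + 0.0999999999999999*k^3 + 5.61*k^2 + 5.98*k + 0.7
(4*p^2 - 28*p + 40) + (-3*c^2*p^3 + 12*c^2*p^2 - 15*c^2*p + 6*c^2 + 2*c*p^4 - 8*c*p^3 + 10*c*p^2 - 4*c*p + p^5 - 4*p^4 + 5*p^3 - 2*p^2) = -3*c^2*p^3 + 12*c^2*p^2 - 15*c^2*p + 6*c^2 + 2*c*p^4 - 8*c*p^3 + 10*c*p^2 - 4*c*p + p^5 - 4*p^4 + 5*p^3 + 2*p^2 - 28*p + 40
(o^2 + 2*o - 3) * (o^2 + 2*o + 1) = o^4 + 4*o^3 + 2*o^2 - 4*o - 3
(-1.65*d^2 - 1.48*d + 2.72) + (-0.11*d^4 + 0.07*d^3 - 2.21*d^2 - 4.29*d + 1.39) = -0.11*d^4 + 0.07*d^3 - 3.86*d^2 - 5.77*d + 4.11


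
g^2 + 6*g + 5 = (g + 1)*(g + 5)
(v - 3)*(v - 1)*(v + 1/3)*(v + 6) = v^4 + 7*v^3/3 - 61*v^2/3 + 11*v + 6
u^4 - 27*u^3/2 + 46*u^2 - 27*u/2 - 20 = (u - 8)*(u - 5)*(u - 1)*(u + 1/2)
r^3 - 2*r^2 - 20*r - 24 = (r - 6)*(r + 2)^2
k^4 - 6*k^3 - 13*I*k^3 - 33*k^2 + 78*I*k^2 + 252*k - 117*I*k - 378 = (k - 3)^2*(k - 7*I)*(k - 6*I)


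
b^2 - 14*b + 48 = (b - 8)*(b - 6)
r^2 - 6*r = r*(r - 6)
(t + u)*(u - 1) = t*u - t + u^2 - u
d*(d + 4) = d^2 + 4*d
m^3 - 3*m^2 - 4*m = m*(m - 4)*(m + 1)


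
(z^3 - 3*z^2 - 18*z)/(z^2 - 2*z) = (z^2 - 3*z - 18)/(z - 2)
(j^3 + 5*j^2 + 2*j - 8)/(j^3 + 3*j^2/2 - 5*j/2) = 2*(j^2 + 6*j + 8)/(j*(2*j + 5))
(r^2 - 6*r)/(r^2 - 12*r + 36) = r/(r - 6)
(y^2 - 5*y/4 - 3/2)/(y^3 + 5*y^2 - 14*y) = (y + 3/4)/(y*(y + 7))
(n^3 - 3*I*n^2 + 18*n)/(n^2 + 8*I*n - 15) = n*(n - 6*I)/(n + 5*I)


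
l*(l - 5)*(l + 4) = l^3 - l^2 - 20*l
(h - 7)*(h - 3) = h^2 - 10*h + 21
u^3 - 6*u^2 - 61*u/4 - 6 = (u - 8)*(u + 1/2)*(u + 3/2)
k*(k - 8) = k^2 - 8*k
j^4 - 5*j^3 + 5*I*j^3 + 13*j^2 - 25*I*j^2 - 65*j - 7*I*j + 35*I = (j - 5)*(j - I)^2*(j + 7*I)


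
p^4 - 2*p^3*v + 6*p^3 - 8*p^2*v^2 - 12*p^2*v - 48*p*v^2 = p*(p + 6)*(p - 4*v)*(p + 2*v)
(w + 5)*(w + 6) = w^2 + 11*w + 30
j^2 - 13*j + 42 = (j - 7)*(j - 6)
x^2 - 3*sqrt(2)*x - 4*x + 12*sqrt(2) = (x - 4)*(x - 3*sqrt(2))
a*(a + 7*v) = a^2 + 7*a*v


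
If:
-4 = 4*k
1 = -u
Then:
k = -1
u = -1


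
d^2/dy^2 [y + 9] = 0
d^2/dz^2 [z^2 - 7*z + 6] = 2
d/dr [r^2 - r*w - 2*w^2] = 2*r - w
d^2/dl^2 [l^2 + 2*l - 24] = 2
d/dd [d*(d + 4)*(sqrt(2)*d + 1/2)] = 3*sqrt(2)*d^2 + d + 8*sqrt(2)*d + 2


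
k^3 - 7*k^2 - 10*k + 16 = (k - 8)*(k - 1)*(k + 2)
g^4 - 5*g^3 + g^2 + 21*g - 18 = (g - 3)^2*(g - 1)*(g + 2)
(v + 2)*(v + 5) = v^2 + 7*v + 10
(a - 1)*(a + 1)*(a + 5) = a^3 + 5*a^2 - a - 5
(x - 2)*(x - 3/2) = x^2 - 7*x/2 + 3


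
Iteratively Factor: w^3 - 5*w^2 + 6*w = (w)*(w^2 - 5*w + 6) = w*(w - 3)*(w - 2)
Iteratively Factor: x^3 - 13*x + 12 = (x + 4)*(x^2 - 4*x + 3) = (x - 3)*(x + 4)*(x - 1)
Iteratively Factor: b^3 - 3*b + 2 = (b - 1)*(b^2 + b - 2) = (b - 1)*(b + 2)*(b - 1)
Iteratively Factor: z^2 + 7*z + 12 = (z + 3)*(z + 4)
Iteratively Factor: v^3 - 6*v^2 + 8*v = (v)*(v^2 - 6*v + 8) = v*(v - 4)*(v - 2)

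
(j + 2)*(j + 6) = j^2 + 8*j + 12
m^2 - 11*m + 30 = (m - 6)*(m - 5)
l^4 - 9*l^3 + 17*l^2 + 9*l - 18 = (l - 6)*(l - 3)*(l - 1)*(l + 1)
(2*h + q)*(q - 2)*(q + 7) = 2*h*q^2 + 10*h*q - 28*h + q^3 + 5*q^2 - 14*q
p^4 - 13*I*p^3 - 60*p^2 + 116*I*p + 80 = (p - 5*I)*(p - 4*I)*(p - 2*I)^2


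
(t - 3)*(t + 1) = t^2 - 2*t - 3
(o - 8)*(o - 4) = o^2 - 12*o + 32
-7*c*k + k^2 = k*(-7*c + k)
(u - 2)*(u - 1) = u^2 - 3*u + 2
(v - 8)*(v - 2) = v^2 - 10*v + 16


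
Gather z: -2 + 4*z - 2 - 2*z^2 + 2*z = -2*z^2 + 6*z - 4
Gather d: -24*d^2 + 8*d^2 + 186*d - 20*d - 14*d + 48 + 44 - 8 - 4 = -16*d^2 + 152*d + 80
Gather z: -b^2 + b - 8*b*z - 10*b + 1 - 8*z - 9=-b^2 - 9*b + z*(-8*b - 8) - 8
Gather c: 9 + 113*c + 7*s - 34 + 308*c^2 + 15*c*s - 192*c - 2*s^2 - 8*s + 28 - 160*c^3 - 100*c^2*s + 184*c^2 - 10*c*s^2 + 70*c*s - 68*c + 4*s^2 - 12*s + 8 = -160*c^3 + c^2*(492 - 100*s) + c*(-10*s^2 + 85*s - 147) + 2*s^2 - 13*s + 11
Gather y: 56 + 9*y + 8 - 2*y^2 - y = -2*y^2 + 8*y + 64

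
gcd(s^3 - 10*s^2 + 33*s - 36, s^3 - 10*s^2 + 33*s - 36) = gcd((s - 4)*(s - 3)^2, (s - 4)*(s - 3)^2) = s^3 - 10*s^2 + 33*s - 36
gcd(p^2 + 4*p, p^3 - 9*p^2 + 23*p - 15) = 1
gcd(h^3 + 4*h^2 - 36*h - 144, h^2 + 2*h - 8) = h + 4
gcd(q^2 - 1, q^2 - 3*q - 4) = q + 1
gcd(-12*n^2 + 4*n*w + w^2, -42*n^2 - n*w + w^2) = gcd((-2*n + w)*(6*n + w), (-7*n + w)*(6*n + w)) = 6*n + w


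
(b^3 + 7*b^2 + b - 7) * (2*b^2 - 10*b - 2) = 2*b^5 + 4*b^4 - 70*b^3 - 38*b^2 + 68*b + 14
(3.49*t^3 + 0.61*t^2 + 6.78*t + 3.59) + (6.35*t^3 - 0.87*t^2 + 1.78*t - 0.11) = 9.84*t^3 - 0.26*t^2 + 8.56*t + 3.48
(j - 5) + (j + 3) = 2*j - 2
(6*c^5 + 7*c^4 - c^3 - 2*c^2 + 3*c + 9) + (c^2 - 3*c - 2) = 6*c^5 + 7*c^4 - c^3 - c^2 + 7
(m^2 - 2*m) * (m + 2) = m^3 - 4*m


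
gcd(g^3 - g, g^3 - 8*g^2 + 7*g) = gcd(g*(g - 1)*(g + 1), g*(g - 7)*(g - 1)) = g^2 - g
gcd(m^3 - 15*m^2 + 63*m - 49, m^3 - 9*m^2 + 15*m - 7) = m^2 - 8*m + 7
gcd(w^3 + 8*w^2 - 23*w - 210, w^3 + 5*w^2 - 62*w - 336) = w^2 + 13*w + 42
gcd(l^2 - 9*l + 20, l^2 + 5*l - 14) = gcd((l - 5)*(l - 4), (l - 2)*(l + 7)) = 1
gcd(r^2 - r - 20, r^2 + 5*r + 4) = r + 4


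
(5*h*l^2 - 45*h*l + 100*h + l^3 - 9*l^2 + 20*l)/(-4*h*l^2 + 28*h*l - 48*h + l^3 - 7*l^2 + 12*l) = (-5*h*l + 25*h - l^2 + 5*l)/(4*h*l - 12*h - l^2 + 3*l)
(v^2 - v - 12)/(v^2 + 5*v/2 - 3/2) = 2*(v - 4)/(2*v - 1)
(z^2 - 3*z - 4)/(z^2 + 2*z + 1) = (z - 4)/(z + 1)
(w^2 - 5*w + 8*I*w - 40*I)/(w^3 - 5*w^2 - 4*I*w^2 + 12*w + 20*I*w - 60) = (w + 8*I)/(w^2 - 4*I*w + 12)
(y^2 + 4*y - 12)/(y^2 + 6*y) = (y - 2)/y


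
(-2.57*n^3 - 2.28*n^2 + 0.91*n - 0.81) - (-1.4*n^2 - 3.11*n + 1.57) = -2.57*n^3 - 0.88*n^2 + 4.02*n - 2.38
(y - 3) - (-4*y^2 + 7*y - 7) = 4*y^2 - 6*y + 4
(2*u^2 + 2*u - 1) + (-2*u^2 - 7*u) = -5*u - 1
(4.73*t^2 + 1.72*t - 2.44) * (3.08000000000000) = 14.5684*t^2 + 5.2976*t - 7.5152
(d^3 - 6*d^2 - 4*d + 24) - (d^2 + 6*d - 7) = d^3 - 7*d^2 - 10*d + 31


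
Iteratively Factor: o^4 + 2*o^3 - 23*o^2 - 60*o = (o + 3)*(o^3 - o^2 - 20*o) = o*(o + 3)*(o^2 - o - 20) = o*(o - 5)*(o + 3)*(o + 4)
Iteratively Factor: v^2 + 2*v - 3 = (v + 3)*(v - 1)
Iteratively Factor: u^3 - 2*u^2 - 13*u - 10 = (u + 1)*(u^2 - 3*u - 10) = (u + 1)*(u + 2)*(u - 5)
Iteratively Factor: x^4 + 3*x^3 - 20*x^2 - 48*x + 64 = (x - 4)*(x^3 + 7*x^2 + 8*x - 16) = (x - 4)*(x + 4)*(x^2 + 3*x - 4) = (x - 4)*(x - 1)*(x + 4)*(x + 4)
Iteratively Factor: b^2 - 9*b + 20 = (b - 5)*(b - 4)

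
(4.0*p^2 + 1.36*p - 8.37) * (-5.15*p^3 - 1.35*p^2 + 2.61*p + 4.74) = -20.6*p^5 - 12.404*p^4 + 51.7095*p^3 + 33.8091*p^2 - 15.3993*p - 39.6738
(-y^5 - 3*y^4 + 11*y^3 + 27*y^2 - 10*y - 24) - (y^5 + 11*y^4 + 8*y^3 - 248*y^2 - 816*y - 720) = -2*y^5 - 14*y^4 + 3*y^3 + 275*y^2 + 806*y + 696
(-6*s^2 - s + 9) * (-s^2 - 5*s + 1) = 6*s^4 + 31*s^3 - 10*s^2 - 46*s + 9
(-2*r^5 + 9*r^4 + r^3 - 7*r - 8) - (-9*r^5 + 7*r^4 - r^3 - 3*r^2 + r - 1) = 7*r^5 + 2*r^4 + 2*r^3 + 3*r^2 - 8*r - 7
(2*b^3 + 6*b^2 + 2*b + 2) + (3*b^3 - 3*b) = 5*b^3 + 6*b^2 - b + 2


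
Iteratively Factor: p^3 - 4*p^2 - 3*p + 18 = (p - 3)*(p^2 - p - 6) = (p - 3)*(p + 2)*(p - 3)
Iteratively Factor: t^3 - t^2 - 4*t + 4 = (t - 1)*(t^2 - 4) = (t - 1)*(t + 2)*(t - 2)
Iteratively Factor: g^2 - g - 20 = (g - 5)*(g + 4)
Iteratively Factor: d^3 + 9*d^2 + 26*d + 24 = (d + 3)*(d^2 + 6*d + 8) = (d + 2)*(d + 3)*(d + 4)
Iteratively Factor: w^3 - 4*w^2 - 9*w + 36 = (w - 4)*(w^2 - 9) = (w - 4)*(w + 3)*(w - 3)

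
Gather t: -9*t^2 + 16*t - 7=-9*t^2 + 16*t - 7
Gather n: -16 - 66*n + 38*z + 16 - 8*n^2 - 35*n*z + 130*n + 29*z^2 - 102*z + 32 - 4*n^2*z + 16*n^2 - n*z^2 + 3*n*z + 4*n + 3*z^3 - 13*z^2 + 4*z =n^2*(8 - 4*z) + n*(-z^2 - 32*z + 68) + 3*z^3 + 16*z^2 - 60*z + 32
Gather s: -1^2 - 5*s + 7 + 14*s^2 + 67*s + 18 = 14*s^2 + 62*s + 24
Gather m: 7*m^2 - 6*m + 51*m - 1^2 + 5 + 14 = 7*m^2 + 45*m + 18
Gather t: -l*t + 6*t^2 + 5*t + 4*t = 6*t^2 + t*(9 - l)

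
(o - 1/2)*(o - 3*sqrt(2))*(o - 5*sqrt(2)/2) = o^3 - 11*sqrt(2)*o^2/2 - o^2/2 + 11*sqrt(2)*o/4 + 15*o - 15/2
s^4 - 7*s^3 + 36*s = s*(s - 6)*(s - 3)*(s + 2)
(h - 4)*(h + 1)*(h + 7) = h^3 + 4*h^2 - 25*h - 28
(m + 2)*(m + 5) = m^2 + 7*m + 10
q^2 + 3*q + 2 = (q + 1)*(q + 2)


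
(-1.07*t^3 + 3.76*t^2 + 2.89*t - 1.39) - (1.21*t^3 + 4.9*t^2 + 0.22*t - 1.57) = -2.28*t^3 - 1.14*t^2 + 2.67*t + 0.18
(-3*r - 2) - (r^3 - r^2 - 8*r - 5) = -r^3 + r^2 + 5*r + 3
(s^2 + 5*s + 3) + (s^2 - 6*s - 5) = 2*s^2 - s - 2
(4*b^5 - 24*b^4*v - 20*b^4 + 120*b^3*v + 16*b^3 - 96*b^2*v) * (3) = 12*b^5 - 72*b^4*v - 60*b^4 + 360*b^3*v + 48*b^3 - 288*b^2*v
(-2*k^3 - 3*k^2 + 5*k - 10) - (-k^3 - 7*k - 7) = -k^3 - 3*k^2 + 12*k - 3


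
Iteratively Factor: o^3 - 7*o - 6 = (o - 3)*(o^2 + 3*o + 2) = (o - 3)*(o + 1)*(o + 2)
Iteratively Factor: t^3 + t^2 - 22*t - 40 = (t - 5)*(t^2 + 6*t + 8) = (t - 5)*(t + 2)*(t + 4)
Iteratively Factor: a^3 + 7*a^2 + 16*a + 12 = (a + 2)*(a^2 + 5*a + 6) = (a + 2)^2*(a + 3)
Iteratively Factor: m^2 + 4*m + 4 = (m + 2)*(m + 2)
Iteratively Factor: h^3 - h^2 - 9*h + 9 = (h - 1)*(h^2 - 9) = (h - 1)*(h + 3)*(h - 3)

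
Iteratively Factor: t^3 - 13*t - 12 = (t + 3)*(t^2 - 3*t - 4) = (t - 4)*(t + 3)*(t + 1)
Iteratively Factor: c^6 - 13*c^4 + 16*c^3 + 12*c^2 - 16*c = (c + 4)*(c^5 - 4*c^4 + 3*c^3 + 4*c^2 - 4*c) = (c - 1)*(c + 4)*(c^4 - 3*c^3 + 4*c) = c*(c - 1)*(c + 4)*(c^3 - 3*c^2 + 4) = c*(c - 1)*(c + 1)*(c + 4)*(c^2 - 4*c + 4) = c*(c - 2)*(c - 1)*(c + 1)*(c + 4)*(c - 2)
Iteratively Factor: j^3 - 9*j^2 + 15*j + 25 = (j + 1)*(j^2 - 10*j + 25) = (j - 5)*(j + 1)*(j - 5)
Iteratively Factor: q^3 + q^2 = (q + 1)*(q^2) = q*(q + 1)*(q)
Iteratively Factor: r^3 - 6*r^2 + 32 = (r - 4)*(r^2 - 2*r - 8) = (r - 4)*(r + 2)*(r - 4)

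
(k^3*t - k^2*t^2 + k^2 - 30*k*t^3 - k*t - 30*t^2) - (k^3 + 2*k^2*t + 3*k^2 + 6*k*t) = k^3*t - k^3 - k^2*t^2 - 2*k^2*t - 2*k^2 - 30*k*t^3 - 7*k*t - 30*t^2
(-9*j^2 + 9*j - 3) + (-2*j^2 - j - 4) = -11*j^2 + 8*j - 7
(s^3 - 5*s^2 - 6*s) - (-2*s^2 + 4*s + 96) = s^3 - 3*s^2 - 10*s - 96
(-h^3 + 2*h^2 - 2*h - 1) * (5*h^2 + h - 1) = -5*h^5 + 9*h^4 - 7*h^3 - 9*h^2 + h + 1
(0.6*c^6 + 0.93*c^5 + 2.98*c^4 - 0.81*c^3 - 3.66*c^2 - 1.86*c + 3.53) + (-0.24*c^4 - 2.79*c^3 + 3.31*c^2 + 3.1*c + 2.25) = 0.6*c^6 + 0.93*c^5 + 2.74*c^4 - 3.6*c^3 - 0.35*c^2 + 1.24*c + 5.78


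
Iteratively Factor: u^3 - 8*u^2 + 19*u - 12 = (u - 4)*(u^2 - 4*u + 3) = (u - 4)*(u - 3)*(u - 1)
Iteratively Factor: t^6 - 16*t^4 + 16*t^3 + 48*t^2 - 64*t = (t + 4)*(t^5 - 4*t^4 + 16*t^2 - 16*t) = (t - 2)*(t + 4)*(t^4 - 2*t^3 - 4*t^2 + 8*t) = (t - 2)^2*(t + 4)*(t^3 - 4*t) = (t - 2)^2*(t + 2)*(t + 4)*(t^2 - 2*t) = (t - 2)^3*(t + 2)*(t + 4)*(t)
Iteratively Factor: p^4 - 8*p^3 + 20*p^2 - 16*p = (p - 4)*(p^3 - 4*p^2 + 4*p) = (p - 4)*(p - 2)*(p^2 - 2*p) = (p - 4)*(p - 2)^2*(p)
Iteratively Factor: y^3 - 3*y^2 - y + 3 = (y - 3)*(y^2 - 1) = (y - 3)*(y + 1)*(y - 1)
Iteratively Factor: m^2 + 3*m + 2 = (m + 1)*(m + 2)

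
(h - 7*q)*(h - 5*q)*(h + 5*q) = h^3 - 7*h^2*q - 25*h*q^2 + 175*q^3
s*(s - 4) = s^2 - 4*s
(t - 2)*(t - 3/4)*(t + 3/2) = t^3 - 5*t^2/4 - 21*t/8 + 9/4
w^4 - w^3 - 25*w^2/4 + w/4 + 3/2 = (w - 3)*(w - 1/2)*(w + 1/2)*(w + 2)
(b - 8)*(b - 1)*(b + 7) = b^3 - 2*b^2 - 55*b + 56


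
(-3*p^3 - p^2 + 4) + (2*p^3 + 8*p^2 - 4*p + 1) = -p^3 + 7*p^2 - 4*p + 5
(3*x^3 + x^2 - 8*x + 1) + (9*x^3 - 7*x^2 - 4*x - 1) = 12*x^3 - 6*x^2 - 12*x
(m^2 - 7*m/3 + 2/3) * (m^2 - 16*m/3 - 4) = m^4 - 23*m^3/3 + 82*m^2/9 + 52*m/9 - 8/3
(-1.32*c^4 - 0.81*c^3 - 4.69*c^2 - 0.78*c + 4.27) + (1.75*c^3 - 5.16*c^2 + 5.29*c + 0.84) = -1.32*c^4 + 0.94*c^3 - 9.85*c^2 + 4.51*c + 5.11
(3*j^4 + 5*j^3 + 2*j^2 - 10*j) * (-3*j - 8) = -9*j^5 - 39*j^4 - 46*j^3 + 14*j^2 + 80*j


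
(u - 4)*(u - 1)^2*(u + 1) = u^4 - 5*u^3 + 3*u^2 + 5*u - 4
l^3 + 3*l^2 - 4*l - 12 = (l - 2)*(l + 2)*(l + 3)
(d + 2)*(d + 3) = d^2 + 5*d + 6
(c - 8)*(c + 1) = c^2 - 7*c - 8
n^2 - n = n*(n - 1)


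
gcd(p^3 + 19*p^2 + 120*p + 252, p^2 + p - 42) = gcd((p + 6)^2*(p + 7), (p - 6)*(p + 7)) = p + 7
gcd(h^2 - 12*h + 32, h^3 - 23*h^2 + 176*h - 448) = h - 8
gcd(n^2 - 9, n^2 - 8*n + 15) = n - 3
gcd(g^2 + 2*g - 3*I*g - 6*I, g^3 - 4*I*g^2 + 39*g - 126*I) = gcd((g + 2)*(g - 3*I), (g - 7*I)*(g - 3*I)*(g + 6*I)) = g - 3*I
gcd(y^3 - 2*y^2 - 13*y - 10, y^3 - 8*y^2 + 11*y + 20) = y^2 - 4*y - 5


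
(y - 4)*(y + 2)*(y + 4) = y^3 + 2*y^2 - 16*y - 32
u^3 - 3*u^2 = u^2*(u - 3)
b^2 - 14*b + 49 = (b - 7)^2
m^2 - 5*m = m*(m - 5)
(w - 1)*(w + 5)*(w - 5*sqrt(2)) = w^3 - 5*sqrt(2)*w^2 + 4*w^2 - 20*sqrt(2)*w - 5*w + 25*sqrt(2)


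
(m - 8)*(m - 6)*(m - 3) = m^3 - 17*m^2 + 90*m - 144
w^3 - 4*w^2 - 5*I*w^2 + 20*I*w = w*(w - 4)*(w - 5*I)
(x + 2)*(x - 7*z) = x^2 - 7*x*z + 2*x - 14*z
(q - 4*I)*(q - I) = q^2 - 5*I*q - 4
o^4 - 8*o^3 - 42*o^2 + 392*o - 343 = (o - 7)^2*(o - 1)*(o + 7)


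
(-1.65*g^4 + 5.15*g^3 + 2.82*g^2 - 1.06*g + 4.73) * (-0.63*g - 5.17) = 1.0395*g^5 + 5.286*g^4 - 28.4021*g^3 - 13.9116*g^2 + 2.5003*g - 24.4541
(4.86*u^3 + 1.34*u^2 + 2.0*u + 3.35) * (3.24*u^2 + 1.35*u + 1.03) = 15.7464*u^5 + 10.9026*u^4 + 13.2948*u^3 + 14.9342*u^2 + 6.5825*u + 3.4505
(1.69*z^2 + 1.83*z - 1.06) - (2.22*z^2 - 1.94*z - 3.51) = -0.53*z^2 + 3.77*z + 2.45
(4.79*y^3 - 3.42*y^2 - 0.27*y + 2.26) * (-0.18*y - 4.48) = -0.8622*y^4 - 20.8436*y^3 + 15.3702*y^2 + 0.8028*y - 10.1248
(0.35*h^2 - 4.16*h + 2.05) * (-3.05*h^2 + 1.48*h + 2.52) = -1.0675*h^4 + 13.206*h^3 - 11.5273*h^2 - 7.4492*h + 5.166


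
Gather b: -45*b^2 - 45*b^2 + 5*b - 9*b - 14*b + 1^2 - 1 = -90*b^2 - 18*b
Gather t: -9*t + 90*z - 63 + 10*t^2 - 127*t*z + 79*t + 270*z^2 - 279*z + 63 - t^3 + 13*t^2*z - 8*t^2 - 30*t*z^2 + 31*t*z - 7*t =-t^3 + t^2*(13*z + 2) + t*(-30*z^2 - 96*z + 63) + 270*z^2 - 189*z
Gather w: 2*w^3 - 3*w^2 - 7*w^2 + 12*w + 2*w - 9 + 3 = 2*w^3 - 10*w^2 + 14*w - 6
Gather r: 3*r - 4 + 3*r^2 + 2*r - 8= 3*r^2 + 5*r - 12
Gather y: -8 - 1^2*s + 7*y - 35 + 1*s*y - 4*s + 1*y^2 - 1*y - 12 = -5*s + y^2 + y*(s + 6) - 55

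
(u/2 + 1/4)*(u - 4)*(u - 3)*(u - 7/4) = u^4/2 - 33*u^3/8 + 159*u^2/16 - 71*u/16 - 21/4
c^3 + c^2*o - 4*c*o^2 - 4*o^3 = (c - 2*o)*(c + o)*(c + 2*o)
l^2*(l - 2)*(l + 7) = l^4 + 5*l^3 - 14*l^2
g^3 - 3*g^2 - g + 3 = (g - 3)*(g - 1)*(g + 1)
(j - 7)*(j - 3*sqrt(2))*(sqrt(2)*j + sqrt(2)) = sqrt(2)*j^3 - 6*sqrt(2)*j^2 - 6*j^2 - 7*sqrt(2)*j + 36*j + 42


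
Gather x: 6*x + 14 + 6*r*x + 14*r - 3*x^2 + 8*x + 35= 14*r - 3*x^2 + x*(6*r + 14) + 49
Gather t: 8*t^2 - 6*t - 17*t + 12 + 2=8*t^2 - 23*t + 14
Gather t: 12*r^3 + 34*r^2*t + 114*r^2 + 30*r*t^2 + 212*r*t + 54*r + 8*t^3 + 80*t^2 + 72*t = 12*r^3 + 114*r^2 + 54*r + 8*t^3 + t^2*(30*r + 80) + t*(34*r^2 + 212*r + 72)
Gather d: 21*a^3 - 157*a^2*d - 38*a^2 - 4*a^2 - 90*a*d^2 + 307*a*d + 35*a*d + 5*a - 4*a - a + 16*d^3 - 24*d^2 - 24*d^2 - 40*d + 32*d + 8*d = 21*a^3 - 42*a^2 + 16*d^3 + d^2*(-90*a - 48) + d*(-157*a^2 + 342*a)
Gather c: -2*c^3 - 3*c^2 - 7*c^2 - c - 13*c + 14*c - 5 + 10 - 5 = -2*c^3 - 10*c^2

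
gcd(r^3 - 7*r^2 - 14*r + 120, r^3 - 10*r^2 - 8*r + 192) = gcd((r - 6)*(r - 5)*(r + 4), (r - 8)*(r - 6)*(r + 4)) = r^2 - 2*r - 24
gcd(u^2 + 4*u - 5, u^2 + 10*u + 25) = u + 5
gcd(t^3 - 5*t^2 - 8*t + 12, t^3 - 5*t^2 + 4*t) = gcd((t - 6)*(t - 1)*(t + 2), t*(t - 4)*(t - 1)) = t - 1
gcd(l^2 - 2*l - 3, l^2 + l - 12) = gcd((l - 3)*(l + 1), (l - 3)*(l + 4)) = l - 3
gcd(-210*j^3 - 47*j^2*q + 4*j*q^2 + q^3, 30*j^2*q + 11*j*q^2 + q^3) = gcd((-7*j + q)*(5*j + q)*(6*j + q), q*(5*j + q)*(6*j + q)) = 30*j^2 + 11*j*q + q^2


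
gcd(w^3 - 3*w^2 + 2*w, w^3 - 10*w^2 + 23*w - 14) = w^2 - 3*w + 2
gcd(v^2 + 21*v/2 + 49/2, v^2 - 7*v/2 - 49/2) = v + 7/2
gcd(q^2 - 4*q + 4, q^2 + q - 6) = q - 2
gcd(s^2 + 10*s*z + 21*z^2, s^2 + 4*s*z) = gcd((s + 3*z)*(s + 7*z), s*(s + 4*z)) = 1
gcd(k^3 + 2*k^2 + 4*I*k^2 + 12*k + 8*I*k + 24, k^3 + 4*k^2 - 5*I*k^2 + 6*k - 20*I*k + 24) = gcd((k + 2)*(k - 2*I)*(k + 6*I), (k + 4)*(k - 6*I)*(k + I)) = 1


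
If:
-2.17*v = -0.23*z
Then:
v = 0.105990783410138*z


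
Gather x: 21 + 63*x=63*x + 21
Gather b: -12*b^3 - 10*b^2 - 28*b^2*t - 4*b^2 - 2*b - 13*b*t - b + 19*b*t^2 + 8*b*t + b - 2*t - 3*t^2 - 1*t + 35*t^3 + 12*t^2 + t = -12*b^3 + b^2*(-28*t - 14) + b*(19*t^2 - 5*t - 2) + 35*t^3 + 9*t^2 - 2*t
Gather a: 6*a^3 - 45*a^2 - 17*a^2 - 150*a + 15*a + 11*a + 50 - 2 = 6*a^3 - 62*a^2 - 124*a + 48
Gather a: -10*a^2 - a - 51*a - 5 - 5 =-10*a^2 - 52*a - 10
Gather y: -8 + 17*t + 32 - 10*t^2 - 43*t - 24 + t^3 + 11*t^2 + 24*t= t^3 + t^2 - 2*t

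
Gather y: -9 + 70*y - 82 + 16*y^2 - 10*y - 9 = 16*y^2 + 60*y - 100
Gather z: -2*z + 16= 16 - 2*z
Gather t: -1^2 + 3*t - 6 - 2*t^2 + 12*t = -2*t^2 + 15*t - 7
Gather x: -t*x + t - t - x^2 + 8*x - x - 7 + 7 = -x^2 + x*(7 - t)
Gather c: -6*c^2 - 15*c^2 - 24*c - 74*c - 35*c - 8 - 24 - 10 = -21*c^2 - 133*c - 42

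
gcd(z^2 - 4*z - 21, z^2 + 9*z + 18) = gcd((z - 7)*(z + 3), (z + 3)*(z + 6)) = z + 3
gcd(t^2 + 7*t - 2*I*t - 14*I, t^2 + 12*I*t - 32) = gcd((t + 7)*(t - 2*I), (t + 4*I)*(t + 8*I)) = 1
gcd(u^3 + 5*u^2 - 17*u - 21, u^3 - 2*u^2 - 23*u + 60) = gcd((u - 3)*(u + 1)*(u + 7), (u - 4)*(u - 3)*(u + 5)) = u - 3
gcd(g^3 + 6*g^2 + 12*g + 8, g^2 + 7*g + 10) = g + 2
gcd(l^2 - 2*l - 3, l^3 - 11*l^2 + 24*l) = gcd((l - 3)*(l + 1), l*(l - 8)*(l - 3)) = l - 3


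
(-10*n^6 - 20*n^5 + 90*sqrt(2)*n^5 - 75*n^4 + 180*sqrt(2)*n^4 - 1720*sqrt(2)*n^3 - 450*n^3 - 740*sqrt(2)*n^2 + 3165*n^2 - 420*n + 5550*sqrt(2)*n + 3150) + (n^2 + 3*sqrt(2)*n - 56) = -10*n^6 - 20*n^5 + 90*sqrt(2)*n^5 - 75*n^4 + 180*sqrt(2)*n^4 - 1720*sqrt(2)*n^3 - 450*n^3 - 740*sqrt(2)*n^2 + 3166*n^2 - 420*n + 5553*sqrt(2)*n + 3094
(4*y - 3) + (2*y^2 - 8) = 2*y^2 + 4*y - 11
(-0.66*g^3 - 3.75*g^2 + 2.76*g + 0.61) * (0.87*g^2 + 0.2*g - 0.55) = -0.5742*g^5 - 3.3945*g^4 + 2.0142*g^3 + 3.1452*g^2 - 1.396*g - 0.3355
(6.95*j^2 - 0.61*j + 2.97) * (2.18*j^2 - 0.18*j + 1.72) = 15.151*j^4 - 2.5808*j^3 + 18.5384*j^2 - 1.5838*j + 5.1084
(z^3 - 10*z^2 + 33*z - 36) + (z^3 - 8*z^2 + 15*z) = 2*z^3 - 18*z^2 + 48*z - 36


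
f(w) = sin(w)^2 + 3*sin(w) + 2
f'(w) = 2*sin(w)*cos(w) + 3*cos(w)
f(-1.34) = 0.03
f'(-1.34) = 0.24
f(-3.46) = 3.04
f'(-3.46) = -3.44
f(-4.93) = 5.88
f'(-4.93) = 1.07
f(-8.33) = 0.12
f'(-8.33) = -0.56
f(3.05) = 2.28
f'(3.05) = -3.17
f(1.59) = 6.00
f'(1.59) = -0.10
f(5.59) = 0.49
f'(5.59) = 1.32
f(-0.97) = 0.21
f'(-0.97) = 0.76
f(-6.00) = 2.92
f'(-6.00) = 3.42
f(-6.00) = 2.92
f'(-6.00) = 3.42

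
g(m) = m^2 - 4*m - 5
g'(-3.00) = -10.00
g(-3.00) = 16.00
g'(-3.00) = -10.00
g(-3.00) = 16.00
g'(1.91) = -0.18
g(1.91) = -8.99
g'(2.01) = 0.02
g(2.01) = -9.00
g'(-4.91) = -13.82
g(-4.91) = 38.75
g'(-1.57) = -7.14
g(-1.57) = 3.74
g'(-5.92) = -15.84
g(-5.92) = 53.73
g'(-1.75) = -7.50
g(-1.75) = 5.06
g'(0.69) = -2.62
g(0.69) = -7.28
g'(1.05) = -1.90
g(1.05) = -8.10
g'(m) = 2*m - 4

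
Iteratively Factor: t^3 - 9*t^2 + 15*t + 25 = (t + 1)*(t^2 - 10*t + 25) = (t - 5)*(t + 1)*(t - 5)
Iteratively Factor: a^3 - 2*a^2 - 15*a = (a - 5)*(a^2 + 3*a) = a*(a - 5)*(a + 3)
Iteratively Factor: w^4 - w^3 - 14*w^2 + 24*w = (w - 3)*(w^3 + 2*w^2 - 8*w) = w*(w - 3)*(w^2 + 2*w - 8) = w*(w - 3)*(w + 4)*(w - 2)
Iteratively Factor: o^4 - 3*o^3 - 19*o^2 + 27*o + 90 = (o - 5)*(o^3 + 2*o^2 - 9*o - 18) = (o - 5)*(o - 3)*(o^2 + 5*o + 6) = (o - 5)*(o - 3)*(o + 3)*(o + 2)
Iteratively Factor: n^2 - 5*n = (n)*(n - 5)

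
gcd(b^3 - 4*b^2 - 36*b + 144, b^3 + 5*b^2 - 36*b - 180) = b^2 - 36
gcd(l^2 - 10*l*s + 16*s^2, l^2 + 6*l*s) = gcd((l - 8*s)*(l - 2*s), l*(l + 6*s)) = 1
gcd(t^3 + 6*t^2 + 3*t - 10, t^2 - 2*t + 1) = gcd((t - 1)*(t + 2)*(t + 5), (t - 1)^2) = t - 1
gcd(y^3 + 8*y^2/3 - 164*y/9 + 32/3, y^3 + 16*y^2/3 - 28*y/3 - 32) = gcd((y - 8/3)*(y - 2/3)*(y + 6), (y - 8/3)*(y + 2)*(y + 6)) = y^2 + 10*y/3 - 16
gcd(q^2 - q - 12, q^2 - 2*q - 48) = 1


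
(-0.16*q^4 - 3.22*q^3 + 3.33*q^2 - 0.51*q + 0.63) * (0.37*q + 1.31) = -0.0592*q^5 - 1.401*q^4 - 2.9861*q^3 + 4.1736*q^2 - 0.435*q + 0.8253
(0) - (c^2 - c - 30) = -c^2 + c + 30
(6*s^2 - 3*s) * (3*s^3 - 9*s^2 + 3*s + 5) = 18*s^5 - 63*s^4 + 45*s^3 + 21*s^2 - 15*s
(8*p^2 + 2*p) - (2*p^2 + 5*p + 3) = 6*p^2 - 3*p - 3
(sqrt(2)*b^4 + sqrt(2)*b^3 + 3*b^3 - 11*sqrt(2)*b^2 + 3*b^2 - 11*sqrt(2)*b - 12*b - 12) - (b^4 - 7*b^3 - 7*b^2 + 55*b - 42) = -b^4 + sqrt(2)*b^4 + sqrt(2)*b^3 + 10*b^3 - 11*sqrt(2)*b^2 + 10*b^2 - 67*b - 11*sqrt(2)*b + 30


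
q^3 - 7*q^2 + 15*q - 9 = (q - 3)^2*(q - 1)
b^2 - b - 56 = (b - 8)*(b + 7)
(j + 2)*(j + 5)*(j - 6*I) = j^3 + 7*j^2 - 6*I*j^2 + 10*j - 42*I*j - 60*I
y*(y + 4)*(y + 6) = y^3 + 10*y^2 + 24*y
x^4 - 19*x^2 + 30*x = x*(x - 3)*(x - 2)*(x + 5)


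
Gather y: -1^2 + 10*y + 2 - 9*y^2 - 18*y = -9*y^2 - 8*y + 1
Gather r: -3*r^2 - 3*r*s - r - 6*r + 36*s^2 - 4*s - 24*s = -3*r^2 + r*(-3*s - 7) + 36*s^2 - 28*s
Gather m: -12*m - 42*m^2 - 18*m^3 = -18*m^3 - 42*m^2 - 12*m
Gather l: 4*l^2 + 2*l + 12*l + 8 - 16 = 4*l^2 + 14*l - 8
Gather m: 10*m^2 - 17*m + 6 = 10*m^2 - 17*m + 6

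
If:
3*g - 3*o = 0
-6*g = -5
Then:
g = 5/6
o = 5/6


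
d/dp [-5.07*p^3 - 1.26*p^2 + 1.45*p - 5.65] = -15.21*p^2 - 2.52*p + 1.45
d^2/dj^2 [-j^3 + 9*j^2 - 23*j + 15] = 18 - 6*j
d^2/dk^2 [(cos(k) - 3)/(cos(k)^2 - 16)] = (8*(cos(k) - 3)*sin(k)^2*cos(k)^2 - (cos(k)^2 - 16)^2*cos(k) + 2*(cos(k)^2 - 16)*(-3*cos(2*k) + cos(3*k)))/(cos(k)^2 - 16)^3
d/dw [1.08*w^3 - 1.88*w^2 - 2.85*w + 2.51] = 3.24*w^2 - 3.76*w - 2.85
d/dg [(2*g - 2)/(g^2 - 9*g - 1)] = 2*(-g^2 + 2*g - 10)/(g^4 - 18*g^3 + 79*g^2 + 18*g + 1)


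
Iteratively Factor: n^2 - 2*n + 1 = (n - 1)*(n - 1)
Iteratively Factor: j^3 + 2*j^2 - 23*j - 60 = (j + 3)*(j^2 - j - 20) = (j + 3)*(j + 4)*(j - 5)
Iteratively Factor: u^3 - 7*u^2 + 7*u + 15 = (u - 3)*(u^2 - 4*u - 5) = (u - 5)*(u - 3)*(u + 1)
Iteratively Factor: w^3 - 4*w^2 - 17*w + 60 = (w + 4)*(w^2 - 8*w + 15) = (w - 5)*(w + 4)*(w - 3)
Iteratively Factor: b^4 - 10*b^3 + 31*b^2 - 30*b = (b - 2)*(b^3 - 8*b^2 + 15*b) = (b - 3)*(b - 2)*(b^2 - 5*b) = (b - 5)*(b - 3)*(b - 2)*(b)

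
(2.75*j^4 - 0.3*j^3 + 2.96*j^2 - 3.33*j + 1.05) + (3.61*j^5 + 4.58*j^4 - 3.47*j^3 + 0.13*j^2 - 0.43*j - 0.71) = 3.61*j^5 + 7.33*j^4 - 3.77*j^3 + 3.09*j^2 - 3.76*j + 0.34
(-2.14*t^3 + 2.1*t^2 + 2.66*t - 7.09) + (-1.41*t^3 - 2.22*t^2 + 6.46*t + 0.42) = -3.55*t^3 - 0.12*t^2 + 9.12*t - 6.67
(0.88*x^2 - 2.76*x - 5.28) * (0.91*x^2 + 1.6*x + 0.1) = 0.8008*x^4 - 1.1036*x^3 - 9.1328*x^2 - 8.724*x - 0.528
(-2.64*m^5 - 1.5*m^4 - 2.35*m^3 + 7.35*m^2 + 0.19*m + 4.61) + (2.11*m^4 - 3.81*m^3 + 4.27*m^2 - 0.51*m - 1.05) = -2.64*m^5 + 0.61*m^4 - 6.16*m^3 + 11.62*m^2 - 0.32*m + 3.56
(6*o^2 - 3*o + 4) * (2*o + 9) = 12*o^3 + 48*o^2 - 19*o + 36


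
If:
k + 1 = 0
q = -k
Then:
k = -1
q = 1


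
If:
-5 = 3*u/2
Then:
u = -10/3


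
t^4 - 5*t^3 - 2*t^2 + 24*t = t*(t - 4)*(t - 3)*(t + 2)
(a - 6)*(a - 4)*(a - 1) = a^3 - 11*a^2 + 34*a - 24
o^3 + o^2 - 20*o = o*(o - 4)*(o + 5)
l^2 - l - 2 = (l - 2)*(l + 1)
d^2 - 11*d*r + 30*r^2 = (d - 6*r)*(d - 5*r)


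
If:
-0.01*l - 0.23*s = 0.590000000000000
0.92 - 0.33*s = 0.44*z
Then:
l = 30.6666666666667*z - 123.121212121212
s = 2.78787878787879 - 1.33333333333333*z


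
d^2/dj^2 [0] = 0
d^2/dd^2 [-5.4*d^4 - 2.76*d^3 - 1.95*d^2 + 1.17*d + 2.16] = -64.8*d^2 - 16.56*d - 3.9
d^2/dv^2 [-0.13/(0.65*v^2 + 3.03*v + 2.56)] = (0.10985*v^2 + 0.51207*v - 0.13*(1.3*v + 3.03)*(2.6*v + 6.06) + 0.43264)/(0.65*v^2 + 3.03*v + 2.56)^3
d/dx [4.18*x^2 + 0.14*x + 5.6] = 8.36*x + 0.14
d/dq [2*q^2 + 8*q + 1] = 4*q + 8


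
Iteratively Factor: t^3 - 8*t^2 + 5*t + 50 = (t - 5)*(t^2 - 3*t - 10) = (t - 5)^2*(t + 2)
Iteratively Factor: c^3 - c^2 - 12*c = (c - 4)*(c^2 + 3*c) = (c - 4)*(c + 3)*(c)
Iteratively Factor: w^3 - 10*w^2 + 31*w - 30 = (w - 3)*(w^2 - 7*w + 10) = (w - 3)*(w - 2)*(w - 5)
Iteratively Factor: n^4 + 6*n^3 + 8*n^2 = (n + 4)*(n^3 + 2*n^2) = n*(n + 4)*(n^2 + 2*n) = n*(n + 2)*(n + 4)*(n)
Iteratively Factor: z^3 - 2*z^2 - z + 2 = (z + 1)*(z^2 - 3*z + 2) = (z - 1)*(z + 1)*(z - 2)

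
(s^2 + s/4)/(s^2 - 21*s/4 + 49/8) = 2*s*(4*s + 1)/(8*s^2 - 42*s + 49)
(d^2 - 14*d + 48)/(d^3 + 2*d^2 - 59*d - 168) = (d - 6)/(d^2 + 10*d + 21)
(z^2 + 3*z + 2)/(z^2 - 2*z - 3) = (z + 2)/(z - 3)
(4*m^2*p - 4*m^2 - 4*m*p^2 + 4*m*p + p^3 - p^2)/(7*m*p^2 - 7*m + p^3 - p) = (4*m^2 - 4*m*p + p^2)/(7*m*p + 7*m + p^2 + p)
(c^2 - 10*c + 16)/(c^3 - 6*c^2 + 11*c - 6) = (c - 8)/(c^2 - 4*c + 3)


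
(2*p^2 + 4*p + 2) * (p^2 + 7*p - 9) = 2*p^4 + 18*p^3 + 12*p^2 - 22*p - 18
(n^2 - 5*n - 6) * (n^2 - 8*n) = n^4 - 13*n^3 + 34*n^2 + 48*n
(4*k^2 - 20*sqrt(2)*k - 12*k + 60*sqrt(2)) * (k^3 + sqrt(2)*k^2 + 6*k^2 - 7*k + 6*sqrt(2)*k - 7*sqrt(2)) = 4*k^5 - 16*sqrt(2)*k^4 + 12*k^4 - 140*k^3 - 48*sqrt(2)*k^3 - 36*k^2 + 400*sqrt(2)*k^2 - 336*sqrt(2)*k + 1000*k - 840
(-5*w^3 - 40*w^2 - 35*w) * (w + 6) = -5*w^4 - 70*w^3 - 275*w^2 - 210*w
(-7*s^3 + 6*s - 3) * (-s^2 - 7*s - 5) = 7*s^5 + 49*s^4 + 29*s^3 - 39*s^2 - 9*s + 15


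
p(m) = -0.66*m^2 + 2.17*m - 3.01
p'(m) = 2.17 - 1.32*m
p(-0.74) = -4.98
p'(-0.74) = 3.15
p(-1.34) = -7.10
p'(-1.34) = 3.94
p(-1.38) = -7.26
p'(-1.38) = 3.99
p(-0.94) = -5.63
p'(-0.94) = 3.41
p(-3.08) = -15.95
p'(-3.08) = 6.24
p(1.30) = -1.30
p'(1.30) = 0.45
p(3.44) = -3.36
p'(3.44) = -2.37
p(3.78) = -4.24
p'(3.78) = -2.82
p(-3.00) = -15.46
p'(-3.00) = 6.13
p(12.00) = -72.01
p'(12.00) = -13.67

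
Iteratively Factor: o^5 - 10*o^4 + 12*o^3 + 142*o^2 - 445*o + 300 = (o - 5)*(o^4 - 5*o^3 - 13*o^2 + 77*o - 60) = (o - 5)*(o - 1)*(o^3 - 4*o^2 - 17*o + 60) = (o - 5)*(o - 1)*(o + 4)*(o^2 - 8*o + 15) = (o - 5)*(o - 3)*(o - 1)*(o + 4)*(o - 5)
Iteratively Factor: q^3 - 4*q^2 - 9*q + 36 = (q - 3)*(q^2 - q - 12) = (q - 3)*(q + 3)*(q - 4)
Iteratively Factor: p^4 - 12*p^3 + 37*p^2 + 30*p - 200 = (p - 5)*(p^3 - 7*p^2 + 2*p + 40) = (p - 5)*(p + 2)*(p^2 - 9*p + 20) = (p - 5)^2*(p + 2)*(p - 4)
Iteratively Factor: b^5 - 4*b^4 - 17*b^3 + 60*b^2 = (b)*(b^4 - 4*b^3 - 17*b^2 + 60*b) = b^2*(b^3 - 4*b^2 - 17*b + 60) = b^2*(b - 3)*(b^2 - b - 20) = b^2*(b - 3)*(b + 4)*(b - 5)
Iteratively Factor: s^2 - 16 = (s + 4)*(s - 4)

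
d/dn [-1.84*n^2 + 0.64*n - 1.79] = 0.64 - 3.68*n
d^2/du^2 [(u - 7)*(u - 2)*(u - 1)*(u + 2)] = 12*u^2 - 48*u + 6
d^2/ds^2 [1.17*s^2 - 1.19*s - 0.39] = 2.34000000000000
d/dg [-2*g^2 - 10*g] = -4*g - 10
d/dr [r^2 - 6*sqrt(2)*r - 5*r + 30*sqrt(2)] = 2*r - 6*sqrt(2) - 5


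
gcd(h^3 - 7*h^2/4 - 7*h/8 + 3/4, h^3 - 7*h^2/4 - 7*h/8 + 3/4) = h^3 - 7*h^2/4 - 7*h/8 + 3/4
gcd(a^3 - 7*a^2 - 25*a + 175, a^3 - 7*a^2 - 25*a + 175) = a^3 - 7*a^2 - 25*a + 175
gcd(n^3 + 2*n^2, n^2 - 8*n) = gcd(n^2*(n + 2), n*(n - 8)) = n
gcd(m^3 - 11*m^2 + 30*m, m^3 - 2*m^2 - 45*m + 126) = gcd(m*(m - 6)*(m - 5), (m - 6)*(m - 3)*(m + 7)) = m - 6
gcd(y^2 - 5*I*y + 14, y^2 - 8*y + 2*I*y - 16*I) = y + 2*I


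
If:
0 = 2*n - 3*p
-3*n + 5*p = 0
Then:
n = 0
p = 0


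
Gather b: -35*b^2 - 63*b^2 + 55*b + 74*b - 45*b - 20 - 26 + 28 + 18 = -98*b^2 + 84*b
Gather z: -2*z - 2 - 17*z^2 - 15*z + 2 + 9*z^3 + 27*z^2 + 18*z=9*z^3 + 10*z^2 + z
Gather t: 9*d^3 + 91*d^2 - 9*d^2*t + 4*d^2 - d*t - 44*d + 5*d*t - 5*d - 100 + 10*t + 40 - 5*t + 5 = 9*d^3 + 95*d^2 - 49*d + t*(-9*d^2 + 4*d + 5) - 55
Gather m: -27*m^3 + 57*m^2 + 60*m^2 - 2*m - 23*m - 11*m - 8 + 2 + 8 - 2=-27*m^3 + 117*m^2 - 36*m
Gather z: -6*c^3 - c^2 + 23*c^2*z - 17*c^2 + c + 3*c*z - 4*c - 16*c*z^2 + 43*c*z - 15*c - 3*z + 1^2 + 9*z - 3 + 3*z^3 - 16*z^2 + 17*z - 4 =-6*c^3 - 18*c^2 - 18*c + 3*z^3 + z^2*(-16*c - 16) + z*(23*c^2 + 46*c + 23) - 6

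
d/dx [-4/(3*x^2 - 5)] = 24*x/(3*x^2 - 5)^2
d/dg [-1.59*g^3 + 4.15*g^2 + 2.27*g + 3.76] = -4.77*g^2 + 8.3*g + 2.27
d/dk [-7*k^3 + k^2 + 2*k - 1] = -21*k^2 + 2*k + 2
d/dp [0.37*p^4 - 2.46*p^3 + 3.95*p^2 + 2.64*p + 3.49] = 1.48*p^3 - 7.38*p^2 + 7.9*p + 2.64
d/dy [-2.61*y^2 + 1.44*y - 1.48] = 1.44 - 5.22*y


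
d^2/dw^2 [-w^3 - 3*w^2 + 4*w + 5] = -6*w - 6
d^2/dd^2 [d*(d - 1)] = 2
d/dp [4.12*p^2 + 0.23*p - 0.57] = 8.24*p + 0.23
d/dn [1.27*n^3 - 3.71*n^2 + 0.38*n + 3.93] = 3.81*n^2 - 7.42*n + 0.38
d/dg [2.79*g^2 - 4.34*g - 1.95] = 5.58*g - 4.34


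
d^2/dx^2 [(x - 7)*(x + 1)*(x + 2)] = 6*x - 8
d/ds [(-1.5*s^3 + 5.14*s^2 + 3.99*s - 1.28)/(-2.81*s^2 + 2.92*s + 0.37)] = (4.215*s^4 - 8.76*s^3 + 24.5557*s^2 - 3.39*s + 5.2139)/(7.8961*s^4 - 16.4104*s^3 + 6.447*s^2 + 2.1608*s + 0.1369)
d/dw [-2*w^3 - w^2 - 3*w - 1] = -6*w^2 - 2*w - 3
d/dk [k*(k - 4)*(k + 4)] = 3*k^2 - 16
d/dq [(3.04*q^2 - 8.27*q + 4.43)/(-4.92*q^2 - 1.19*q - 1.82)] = (-44.306*q^2 + 32.5256*q + 20.3231)/(24.2064*q^4 + 11.7096*q^3 + 19.3249*q^2 + 4.3316*q + 3.3124)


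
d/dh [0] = 0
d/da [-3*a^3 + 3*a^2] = 3*a*(2 - 3*a)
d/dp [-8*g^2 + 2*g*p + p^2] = 2*g + 2*p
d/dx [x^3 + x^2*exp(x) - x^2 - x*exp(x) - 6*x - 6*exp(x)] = x^2*exp(x) + 3*x^2 + x*exp(x) - 2*x - 7*exp(x) - 6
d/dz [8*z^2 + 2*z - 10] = 16*z + 2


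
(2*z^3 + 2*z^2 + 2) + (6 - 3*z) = 2*z^3 + 2*z^2 - 3*z + 8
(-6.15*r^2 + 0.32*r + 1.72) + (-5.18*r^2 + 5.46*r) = -11.33*r^2 + 5.78*r + 1.72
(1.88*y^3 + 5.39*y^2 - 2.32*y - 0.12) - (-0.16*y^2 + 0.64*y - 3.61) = 1.88*y^3 + 5.55*y^2 - 2.96*y + 3.49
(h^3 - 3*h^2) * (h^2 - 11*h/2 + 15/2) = h^5 - 17*h^4/2 + 24*h^3 - 45*h^2/2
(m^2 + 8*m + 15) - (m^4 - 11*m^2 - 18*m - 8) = -m^4 + 12*m^2 + 26*m + 23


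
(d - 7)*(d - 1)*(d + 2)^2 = d^4 - 4*d^3 - 21*d^2 - 4*d + 28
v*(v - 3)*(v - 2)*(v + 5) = v^4 - 19*v^2 + 30*v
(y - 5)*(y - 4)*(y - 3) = y^3 - 12*y^2 + 47*y - 60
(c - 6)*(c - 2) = c^2 - 8*c + 12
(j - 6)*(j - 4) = j^2 - 10*j + 24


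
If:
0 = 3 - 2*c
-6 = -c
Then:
No Solution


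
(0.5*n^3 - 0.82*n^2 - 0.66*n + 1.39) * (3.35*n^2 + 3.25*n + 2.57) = 1.675*n^5 - 1.122*n^4 - 3.591*n^3 + 0.4041*n^2 + 2.8213*n + 3.5723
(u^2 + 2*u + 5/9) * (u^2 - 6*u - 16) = u^4 - 4*u^3 - 247*u^2/9 - 106*u/3 - 80/9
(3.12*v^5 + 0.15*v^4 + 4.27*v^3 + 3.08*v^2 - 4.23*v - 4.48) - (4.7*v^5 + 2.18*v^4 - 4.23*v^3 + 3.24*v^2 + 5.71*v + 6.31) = -1.58*v^5 - 2.03*v^4 + 8.5*v^3 - 0.16*v^2 - 9.94*v - 10.79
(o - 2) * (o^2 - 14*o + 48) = o^3 - 16*o^2 + 76*o - 96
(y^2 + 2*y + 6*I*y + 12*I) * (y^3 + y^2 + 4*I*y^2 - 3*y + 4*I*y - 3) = y^5 + 3*y^4 + 10*I*y^4 - 25*y^3 + 30*I*y^3 - 81*y^2 + 2*I*y^2 - 54*y - 54*I*y - 36*I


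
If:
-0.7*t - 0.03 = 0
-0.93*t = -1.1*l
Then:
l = -0.04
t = -0.04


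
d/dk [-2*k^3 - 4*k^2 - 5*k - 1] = -6*k^2 - 8*k - 5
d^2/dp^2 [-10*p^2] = -20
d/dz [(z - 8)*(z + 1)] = 2*z - 7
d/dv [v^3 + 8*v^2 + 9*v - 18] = 3*v^2 + 16*v + 9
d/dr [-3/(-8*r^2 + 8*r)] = 3*(1 - 2*r)/(8*r^2*(r - 1)^2)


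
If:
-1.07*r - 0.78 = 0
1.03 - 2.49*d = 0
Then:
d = 0.41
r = -0.73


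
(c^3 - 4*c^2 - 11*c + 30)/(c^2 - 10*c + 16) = (c^2 - 2*c - 15)/(c - 8)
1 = 1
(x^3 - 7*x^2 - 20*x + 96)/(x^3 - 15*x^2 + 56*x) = (x^2 + x - 12)/(x*(x - 7))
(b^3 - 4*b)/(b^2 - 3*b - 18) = b*(4 - b^2)/(-b^2 + 3*b + 18)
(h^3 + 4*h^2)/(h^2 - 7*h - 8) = h^2*(h + 4)/(h^2 - 7*h - 8)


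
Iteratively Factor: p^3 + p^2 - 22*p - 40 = (p + 2)*(p^2 - p - 20) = (p + 2)*(p + 4)*(p - 5)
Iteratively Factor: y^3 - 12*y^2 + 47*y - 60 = (y - 4)*(y^2 - 8*y + 15) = (y - 4)*(y - 3)*(y - 5)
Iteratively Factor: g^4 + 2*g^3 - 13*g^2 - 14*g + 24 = (g - 1)*(g^3 + 3*g^2 - 10*g - 24) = (g - 1)*(g + 4)*(g^2 - g - 6) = (g - 3)*(g - 1)*(g + 4)*(g + 2)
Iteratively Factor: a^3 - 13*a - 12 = (a + 3)*(a^2 - 3*a - 4) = (a + 1)*(a + 3)*(a - 4)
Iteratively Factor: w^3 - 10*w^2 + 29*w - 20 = (w - 1)*(w^2 - 9*w + 20) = (w - 4)*(w - 1)*(w - 5)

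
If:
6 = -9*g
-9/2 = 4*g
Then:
No Solution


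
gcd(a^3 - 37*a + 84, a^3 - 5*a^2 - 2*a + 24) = a^2 - 7*a + 12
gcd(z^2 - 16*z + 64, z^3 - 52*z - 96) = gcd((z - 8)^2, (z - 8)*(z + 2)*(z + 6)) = z - 8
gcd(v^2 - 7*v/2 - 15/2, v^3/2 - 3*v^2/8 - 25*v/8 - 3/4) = 1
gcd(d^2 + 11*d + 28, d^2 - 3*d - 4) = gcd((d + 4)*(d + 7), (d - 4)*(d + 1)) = 1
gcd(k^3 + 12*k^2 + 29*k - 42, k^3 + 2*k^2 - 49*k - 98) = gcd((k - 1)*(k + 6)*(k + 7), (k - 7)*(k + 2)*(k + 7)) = k + 7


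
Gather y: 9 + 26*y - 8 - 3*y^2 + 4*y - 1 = -3*y^2 + 30*y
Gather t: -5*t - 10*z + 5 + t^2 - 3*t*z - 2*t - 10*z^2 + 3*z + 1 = t^2 + t*(-3*z - 7) - 10*z^2 - 7*z + 6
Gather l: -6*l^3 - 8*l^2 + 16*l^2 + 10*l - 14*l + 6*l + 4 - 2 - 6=-6*l^3 + 8*l^2 + 2*l - 4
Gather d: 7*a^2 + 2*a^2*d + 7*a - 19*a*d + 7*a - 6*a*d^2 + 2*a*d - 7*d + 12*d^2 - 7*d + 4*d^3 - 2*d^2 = 7*a^2 + 14*a + 4*d^3 + d^2*(10 - 6*a) + d*(2*a^2 - 17*a - 14)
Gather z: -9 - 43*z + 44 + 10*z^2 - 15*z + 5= 10*z^2 - 58*z + 40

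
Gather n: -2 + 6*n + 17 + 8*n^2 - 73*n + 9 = 8*n^2 - 67*n + 24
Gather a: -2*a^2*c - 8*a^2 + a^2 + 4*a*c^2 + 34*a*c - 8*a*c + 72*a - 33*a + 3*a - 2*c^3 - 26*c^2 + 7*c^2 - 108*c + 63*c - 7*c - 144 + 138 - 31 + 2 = a^2*(-2*c - 7) + a*(4*c^2 + 26*c + 42) - 2*c^3 - 19*c^2 - 52*c - 35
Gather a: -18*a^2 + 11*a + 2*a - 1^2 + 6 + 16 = -18*a^2 + 13*a + 21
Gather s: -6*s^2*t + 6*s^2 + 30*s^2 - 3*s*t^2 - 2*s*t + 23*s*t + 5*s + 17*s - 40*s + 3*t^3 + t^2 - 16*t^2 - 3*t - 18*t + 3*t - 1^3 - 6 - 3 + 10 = s^2*(36 - 6*t) + s*(-3*t^2 + 21*t - 18) + 3*t^3 - 15*t^2 - 18*t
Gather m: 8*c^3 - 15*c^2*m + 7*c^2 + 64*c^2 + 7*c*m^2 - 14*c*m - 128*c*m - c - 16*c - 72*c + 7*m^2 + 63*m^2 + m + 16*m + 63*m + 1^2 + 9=8*c^3 + 71*c^2 - 89*c + m^2*(7*c + 70) + m*(-15*c^2 - 142*c + 80) + 10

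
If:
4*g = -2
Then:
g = -1/2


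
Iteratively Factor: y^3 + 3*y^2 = (y)*(y^2 + 3*y) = y^2*(y + 3)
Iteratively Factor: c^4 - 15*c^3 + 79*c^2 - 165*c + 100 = (c - 5)*(c^3 - 10*c^2 + 29*c - 20) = (c - 5)*(c - 1)*(c^2 - 9*c + 20) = (c - 5)*(c - 4)*(c - 1)*(c - 5)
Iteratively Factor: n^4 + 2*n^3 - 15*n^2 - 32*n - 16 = (n - 4)*(n^3 + 6*n^2 + 9*n + 4) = (n - 4)*(n + 1)*(n^2 + 5*n + 4) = (n - 4)*(n + 1)*(n + 4)*(n + 1)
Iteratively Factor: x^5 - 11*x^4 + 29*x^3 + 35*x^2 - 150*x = (x - 5)*(x^4 - 6*x^3 - x^2 + 30*x) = (x - 5)*(x + 2)*(x^3 - 8*x^2 + 15*x) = (x - 5)^2*(x + 2)*(x^2 - 3*x) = (x - 5)^2*(x - 3)*(x + 2)*(x)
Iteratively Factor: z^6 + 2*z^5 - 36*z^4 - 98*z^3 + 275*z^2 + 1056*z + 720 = (z + 4)*(z^5 - 2*z^4 - 28*z^3 + 14*z^2 + 219*z + 180) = (z + 3)*(z + 4)*(z^4 - 5*z^3 - 13*z^2 + 53*z + 60) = (z + 3)^2*(z + 4)*(z^3 - 8*z^2 + 11*z + 20) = (z + 1)*(z + 3)^2*(z + 4)*(z^2 - 9*z + 20) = (z - 4)*(z + 1)*(z + 3)^2*(z + 4)*(z - 5)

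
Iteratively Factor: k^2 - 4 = (k + 2)*(k - 2)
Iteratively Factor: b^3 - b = (b)*(b^2 - 1) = b*(b + 1)*(b - 1)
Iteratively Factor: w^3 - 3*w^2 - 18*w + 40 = (w - 5)*(w^2 + 2*w - 8) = (w - 5)*(w + 4)*(w - 2)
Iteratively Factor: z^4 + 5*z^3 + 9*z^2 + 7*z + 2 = (z + 1)*(z^3 + 4*z^2 + 5*z + 2) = (z + 1)*(z + 2)*(z^2 + 2*z + 1) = (z + 1)^2*(z + 2)*(z + 1)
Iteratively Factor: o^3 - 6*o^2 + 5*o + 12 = (o - 3)*(o^2 - 3*o - 4) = (o - 3)*(o + 1)*(o - 4)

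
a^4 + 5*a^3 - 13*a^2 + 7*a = a*(a - 1)^2*(a + 7)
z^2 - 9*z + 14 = (z - 7)*(z - 2)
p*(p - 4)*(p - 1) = p^3 - 5*p^2 + 4*p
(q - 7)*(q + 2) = q^2 - 5*q - 14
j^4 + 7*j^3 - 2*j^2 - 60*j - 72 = (j - 3)*(j + 2)^2*(j + 6)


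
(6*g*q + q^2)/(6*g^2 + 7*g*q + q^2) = q/(g + q)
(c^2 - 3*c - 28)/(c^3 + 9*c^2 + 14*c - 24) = (c - 7)/(c^2 + 5*c - 6)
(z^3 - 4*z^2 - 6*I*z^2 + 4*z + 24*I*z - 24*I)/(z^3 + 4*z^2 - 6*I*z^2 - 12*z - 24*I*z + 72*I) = (z - 2)/(z + 6)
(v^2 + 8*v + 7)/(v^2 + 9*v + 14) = (v + 1)/(v + 2)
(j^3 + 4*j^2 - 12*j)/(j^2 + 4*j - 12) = j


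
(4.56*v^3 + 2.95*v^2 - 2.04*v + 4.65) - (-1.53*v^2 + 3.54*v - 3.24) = 4.56*v^3 + 4.48*v^2 - 5.58*v + 7.89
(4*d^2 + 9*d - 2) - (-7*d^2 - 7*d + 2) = 11*d^2 + 16*d - 4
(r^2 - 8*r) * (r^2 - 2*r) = r^4 - 10*r^3 + 16*r^2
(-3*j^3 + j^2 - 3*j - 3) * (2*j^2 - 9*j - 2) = -6*j^5 + 29*j^4 - 9*j^3 + 19*j^2 + 33*j + 6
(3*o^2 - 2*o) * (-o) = -3*o^3 + 2*o^2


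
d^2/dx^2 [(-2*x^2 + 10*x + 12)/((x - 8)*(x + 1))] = -8/(x^3 - 24*x^2 + 192*x - 512)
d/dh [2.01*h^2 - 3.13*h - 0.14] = 4.02*h - 3.13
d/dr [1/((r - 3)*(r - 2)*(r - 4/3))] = 3*(-9*r^2 + 38*r - 38)/(9*r^6 - 114*r^5 + 589*r^4 - 1588*r^3 + 2356*r^2 - 1824*r + 576)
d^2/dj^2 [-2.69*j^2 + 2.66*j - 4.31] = -5.38000000000000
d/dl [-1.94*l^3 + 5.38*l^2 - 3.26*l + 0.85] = -5.82*l^2 + 10.76*l - 3.26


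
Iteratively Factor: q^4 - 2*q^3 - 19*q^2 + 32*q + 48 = (q + 4)*(q^3 - 6*q^2 + 5*q + 12) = (q - 4)*(q + 4)*(q^2 - 2*q - 3) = (q - 4)*(q + 1)*(q + 4)*(q - 3)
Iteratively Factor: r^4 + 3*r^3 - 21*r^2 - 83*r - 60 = (r + 3)*(r^3 - 21*r - 20) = (r + 1)*(r + 3)*(r^2 - r - 20) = (r - 5)*(r + 1)*(r + 3)*(r + 4)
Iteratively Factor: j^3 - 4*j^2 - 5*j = (j)*(j^2 - 4*j - 5) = j*(j + 1)*(j - 5)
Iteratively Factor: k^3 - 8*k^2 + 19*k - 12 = (k - 1)*(k^2 - 7*k + 12) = (k - 4)*(k - 1)*(k - 3)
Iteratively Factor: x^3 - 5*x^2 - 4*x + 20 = (x - 2)*(x^2 - 3*x - 10) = (x - 5)*(x - 2)*(x + 2)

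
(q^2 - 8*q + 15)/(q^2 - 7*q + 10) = (q - 3)/(q - 2)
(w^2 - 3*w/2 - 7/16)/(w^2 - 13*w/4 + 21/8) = (4*w + 1)/(2*(2*w - 3))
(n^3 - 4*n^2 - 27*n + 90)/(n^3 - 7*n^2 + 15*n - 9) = (n^2 - n - 30)/(n^2 - 4*n + 3)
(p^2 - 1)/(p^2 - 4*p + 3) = (p + 1)/(p - 3)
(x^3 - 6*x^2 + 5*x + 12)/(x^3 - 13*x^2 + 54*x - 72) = (x + 1)/(x - 6)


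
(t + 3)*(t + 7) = t^2 + 10*t + 21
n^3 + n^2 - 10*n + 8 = (n - 2)*(n - 1)*(n + 4)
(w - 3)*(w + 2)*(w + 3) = w^3 + 2*w^2 - 9*w - 18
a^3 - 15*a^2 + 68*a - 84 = (a - 7)*(a - 6)*(a - 2)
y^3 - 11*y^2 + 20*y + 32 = (y - 8)*(y - 4)*(y + 1)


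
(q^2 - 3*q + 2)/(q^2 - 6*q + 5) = (q - 2)/(q - 5)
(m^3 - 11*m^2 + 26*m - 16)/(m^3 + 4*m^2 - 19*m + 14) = (m - 8)/(m + 7)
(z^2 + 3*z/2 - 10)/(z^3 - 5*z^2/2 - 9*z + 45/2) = (z + 4)/(z^2 - 9)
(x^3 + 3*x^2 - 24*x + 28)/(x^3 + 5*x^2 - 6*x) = (x^3 + 3*x^2 - 24*x + 28)/(x*(x^2 + 5*x - 6))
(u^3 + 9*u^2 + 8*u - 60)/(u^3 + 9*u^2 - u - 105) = (u^2 + 4*u - 12)/(u^2 + 4*u - 21)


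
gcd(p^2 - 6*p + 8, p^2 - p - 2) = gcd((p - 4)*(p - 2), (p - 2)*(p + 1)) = p - 2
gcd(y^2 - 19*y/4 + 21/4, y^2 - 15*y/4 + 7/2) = y - 7/4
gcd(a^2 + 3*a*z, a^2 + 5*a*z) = a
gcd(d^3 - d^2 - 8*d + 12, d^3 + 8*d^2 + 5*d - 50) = d - 2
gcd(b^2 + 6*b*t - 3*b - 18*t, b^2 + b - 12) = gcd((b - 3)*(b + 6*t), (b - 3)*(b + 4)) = b - 3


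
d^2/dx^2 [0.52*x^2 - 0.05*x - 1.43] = 1.04000000000000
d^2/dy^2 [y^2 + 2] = 2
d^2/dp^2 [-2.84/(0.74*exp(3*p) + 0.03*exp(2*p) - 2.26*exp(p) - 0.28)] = (-2.84*(2.22*exp(2*p) + 0.06*exp(p) - 2.26)*(4.44*exp(2*p) + 0.12*exp(p) - 4.52)*exp(p) + (18.9144*exp(2*p) + 0.3408*exp(p) - 6.4184)*(0.74*exp(3*p) + 0.03*exp(2*p) - 2.26*exp(p) - 0.28))*exp(p)/(0.74*exp(3*p) + 0.03*exp(2*p) - 2.26*exp(p) - 0.28)^3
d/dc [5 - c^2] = -2*c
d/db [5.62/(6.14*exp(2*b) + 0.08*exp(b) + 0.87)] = (-69.0136*exp(b) - 0.4496)*exp(b)/(6.14*exp(2*b) + 0.08*exp(b) + 0.87)^2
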